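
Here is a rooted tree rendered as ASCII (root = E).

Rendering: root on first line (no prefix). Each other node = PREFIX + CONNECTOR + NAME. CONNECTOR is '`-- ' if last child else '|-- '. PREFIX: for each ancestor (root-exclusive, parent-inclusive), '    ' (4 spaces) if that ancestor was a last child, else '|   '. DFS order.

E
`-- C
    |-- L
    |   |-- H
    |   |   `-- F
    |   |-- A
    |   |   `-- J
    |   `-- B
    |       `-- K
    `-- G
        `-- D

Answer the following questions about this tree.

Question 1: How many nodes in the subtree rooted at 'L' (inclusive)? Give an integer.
Subtree rooted at L contains: A, B, F, H, J, K, L
Count = 7

Answer: 7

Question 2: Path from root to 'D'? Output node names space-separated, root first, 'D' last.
Answer: E C G D

Derivation:
Walk down from root: E -> C -> G -> D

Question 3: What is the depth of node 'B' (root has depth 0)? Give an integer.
Answer: 3

Derivation:
Path from root to B: E -> C -> L -> B
Depth = number of edges = 3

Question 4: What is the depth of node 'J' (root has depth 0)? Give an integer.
Path from root to J: E -> C -> L -> A -> J
Depth = number of edges = 4

Answer: 4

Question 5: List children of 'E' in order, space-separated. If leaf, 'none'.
Node E's children (from adjacency): C

Answer: C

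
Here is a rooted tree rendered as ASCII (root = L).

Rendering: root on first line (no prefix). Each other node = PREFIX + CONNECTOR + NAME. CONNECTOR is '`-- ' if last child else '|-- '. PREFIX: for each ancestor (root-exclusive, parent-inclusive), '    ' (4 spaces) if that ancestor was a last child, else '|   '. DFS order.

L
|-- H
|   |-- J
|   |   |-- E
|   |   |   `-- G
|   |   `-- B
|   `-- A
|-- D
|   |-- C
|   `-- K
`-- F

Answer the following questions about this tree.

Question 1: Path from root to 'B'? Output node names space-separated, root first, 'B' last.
Answer: L H J B

Derivation:
Walk down from root: L -> H -> J -> B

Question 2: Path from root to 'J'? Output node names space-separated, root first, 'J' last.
Answer: L H J

Derivation:
Walk down from root: L -> H -> J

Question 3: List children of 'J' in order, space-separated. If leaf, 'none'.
Answer: E B

Derivation:
Node J's children (from adjacency): E, B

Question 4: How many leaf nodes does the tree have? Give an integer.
Leaves (nodes with no children): A, B, C, F, G, K

Answer: 6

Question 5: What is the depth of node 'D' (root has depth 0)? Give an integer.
Answer: 1

Derivation:
Path from root to D: L -> D
Depth = number of edges = 1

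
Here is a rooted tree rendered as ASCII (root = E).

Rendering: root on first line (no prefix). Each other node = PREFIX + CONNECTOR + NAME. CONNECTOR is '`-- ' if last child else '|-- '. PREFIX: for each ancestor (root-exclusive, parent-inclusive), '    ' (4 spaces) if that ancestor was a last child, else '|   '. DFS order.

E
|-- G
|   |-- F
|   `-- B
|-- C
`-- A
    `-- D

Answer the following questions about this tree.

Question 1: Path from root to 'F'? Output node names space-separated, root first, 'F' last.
Answer: E G F

Derivation:
Walk down from root: E -> G -> F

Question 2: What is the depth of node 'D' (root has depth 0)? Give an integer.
Path from root to D: E -> A -> D
Depth = number of edges = 2

Answer: 2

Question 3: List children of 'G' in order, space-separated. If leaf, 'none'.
Node G's children (from adjacency): F, B

Answer: F B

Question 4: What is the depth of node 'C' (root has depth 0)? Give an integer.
Answer: 1

Derivation:
Path from root to C: E -> C
Depth = number of edges = 1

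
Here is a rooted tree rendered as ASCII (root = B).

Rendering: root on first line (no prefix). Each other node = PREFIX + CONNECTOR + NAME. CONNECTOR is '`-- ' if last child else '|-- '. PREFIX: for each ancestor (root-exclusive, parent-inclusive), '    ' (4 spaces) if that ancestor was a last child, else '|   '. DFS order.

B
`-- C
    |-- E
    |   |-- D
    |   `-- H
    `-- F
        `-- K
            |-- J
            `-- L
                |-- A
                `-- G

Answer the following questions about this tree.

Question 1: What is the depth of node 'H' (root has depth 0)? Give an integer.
Path from root to H: B -> C -> E -> H
Depth = number of edges = 3

Answer: 3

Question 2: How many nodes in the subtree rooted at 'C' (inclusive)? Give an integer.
Subtree rooted at C contains: A, C, D, E, F, G, H, J, K, L
Count = 10

Answer: 10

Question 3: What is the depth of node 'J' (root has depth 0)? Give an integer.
Answer: 4

Derivation:
Path from root to J: B -> C -> F -> K -> J
Depth = number of edges = 4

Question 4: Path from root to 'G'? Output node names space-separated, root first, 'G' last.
Walk down from root: B -> C -> F -> K -> L -> G

Answer: B C F K L G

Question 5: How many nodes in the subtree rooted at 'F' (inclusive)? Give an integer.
Answer: 6

Derivation:
Subtree rooted at F contains: A, F, G, J, K, L
Count = 6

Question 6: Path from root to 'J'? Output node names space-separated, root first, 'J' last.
Walk down from root: B -> C -> F -> K -> J

Answer: B C F K J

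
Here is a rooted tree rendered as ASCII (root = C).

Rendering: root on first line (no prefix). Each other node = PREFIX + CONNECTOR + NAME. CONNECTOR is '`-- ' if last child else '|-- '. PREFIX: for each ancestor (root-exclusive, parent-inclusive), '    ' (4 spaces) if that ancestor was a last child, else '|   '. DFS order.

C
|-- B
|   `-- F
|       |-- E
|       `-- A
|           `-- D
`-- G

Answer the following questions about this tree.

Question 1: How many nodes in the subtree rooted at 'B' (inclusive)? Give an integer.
Answer: 5

Derivation:
Subtree rooted at B contains: A, B, D, E, F
Count = 5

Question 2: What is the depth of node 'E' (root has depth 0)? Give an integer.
Path from root to E: C -> B -> F -> E
Depth = number of edges = 3

Answer: 3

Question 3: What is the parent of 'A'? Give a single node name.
Answer: F

Derivation:
Scan adjacency: A appears as child of F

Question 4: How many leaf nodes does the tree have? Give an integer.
Answer: 3

Derivation:
Leaves (nodes with no children): D, E, G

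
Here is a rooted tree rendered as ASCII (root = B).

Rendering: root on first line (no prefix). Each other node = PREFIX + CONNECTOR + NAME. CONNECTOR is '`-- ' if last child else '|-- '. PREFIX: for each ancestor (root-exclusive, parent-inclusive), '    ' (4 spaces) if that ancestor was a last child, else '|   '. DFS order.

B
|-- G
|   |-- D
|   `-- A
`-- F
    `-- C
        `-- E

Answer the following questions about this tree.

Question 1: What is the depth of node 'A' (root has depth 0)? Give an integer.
Answer: 2

Derivation:
Path from root to A: B -> G -> A
Depth = number of edges = 2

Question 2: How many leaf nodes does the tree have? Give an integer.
Leaves (nodes with no children): A, D, E

Answer: 3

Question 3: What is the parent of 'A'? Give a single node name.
Scan adjacency: A appears as child of G

Answer: G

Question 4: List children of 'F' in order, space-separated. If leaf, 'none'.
Answer: C

Derivation:
Node F's children (from adjacency): C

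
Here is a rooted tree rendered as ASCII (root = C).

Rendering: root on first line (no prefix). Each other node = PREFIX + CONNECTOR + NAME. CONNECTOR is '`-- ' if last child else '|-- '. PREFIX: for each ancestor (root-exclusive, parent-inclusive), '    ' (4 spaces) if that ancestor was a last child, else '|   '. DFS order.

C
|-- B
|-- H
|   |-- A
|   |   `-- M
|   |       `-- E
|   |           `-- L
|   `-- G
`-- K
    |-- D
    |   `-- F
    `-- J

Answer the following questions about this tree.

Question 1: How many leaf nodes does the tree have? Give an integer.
Answer: 5

Derivation:
Leaves (nodes with no children): B, F, G, J, L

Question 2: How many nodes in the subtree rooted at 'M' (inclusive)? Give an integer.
Subtree rooted at M contains: E, L, M
Count = 3

Answer: 3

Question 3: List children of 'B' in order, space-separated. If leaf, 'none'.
Answer: none

Derivation:
Node B's children (from adjacency): (leaf)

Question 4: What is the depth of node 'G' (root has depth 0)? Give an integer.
Answer: 2

Derivation:
Path from root to G: C -> H -> G
Depth = number of edges = 2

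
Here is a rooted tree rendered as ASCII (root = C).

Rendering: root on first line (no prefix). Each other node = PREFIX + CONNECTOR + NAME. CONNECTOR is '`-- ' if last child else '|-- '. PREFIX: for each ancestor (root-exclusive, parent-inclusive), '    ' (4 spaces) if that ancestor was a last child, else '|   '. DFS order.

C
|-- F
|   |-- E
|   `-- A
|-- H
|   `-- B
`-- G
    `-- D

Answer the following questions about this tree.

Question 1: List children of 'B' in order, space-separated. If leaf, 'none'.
Node B's children (from adjacency): (leaf)

Answer: none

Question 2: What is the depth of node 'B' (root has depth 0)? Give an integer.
Path from root to B: C -> H -> B
Depth = number of edges = 2

Answer: 2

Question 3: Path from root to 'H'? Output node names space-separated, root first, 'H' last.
Answer: C H

Derivation:
Walk down from root: C -> H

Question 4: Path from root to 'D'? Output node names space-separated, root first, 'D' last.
Walk down from root: C -> G -> D

Answer: C G D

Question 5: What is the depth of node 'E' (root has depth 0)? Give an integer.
Path from root to E: C -> F -> E
Depth = number of edges = 2

Answer: 2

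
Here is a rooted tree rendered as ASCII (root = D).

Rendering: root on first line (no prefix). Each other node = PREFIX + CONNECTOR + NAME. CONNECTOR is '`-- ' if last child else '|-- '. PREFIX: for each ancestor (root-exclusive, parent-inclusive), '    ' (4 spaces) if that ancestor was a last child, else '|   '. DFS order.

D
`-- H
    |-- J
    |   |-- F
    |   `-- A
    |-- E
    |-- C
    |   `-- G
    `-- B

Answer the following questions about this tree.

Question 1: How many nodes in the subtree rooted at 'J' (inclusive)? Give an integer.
Subtree rooted at J contains: A, F, J
Count = 3

Answer: 3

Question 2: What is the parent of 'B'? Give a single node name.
Scan adjacency: B appears as child of H

Answer: H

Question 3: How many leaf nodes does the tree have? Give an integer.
Answer: 5

Derivation:
Leaves (nodes with no children): A, B, E, F, G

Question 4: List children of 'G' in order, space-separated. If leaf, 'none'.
Node G's children (from adjacency): (leaf)

Answer: none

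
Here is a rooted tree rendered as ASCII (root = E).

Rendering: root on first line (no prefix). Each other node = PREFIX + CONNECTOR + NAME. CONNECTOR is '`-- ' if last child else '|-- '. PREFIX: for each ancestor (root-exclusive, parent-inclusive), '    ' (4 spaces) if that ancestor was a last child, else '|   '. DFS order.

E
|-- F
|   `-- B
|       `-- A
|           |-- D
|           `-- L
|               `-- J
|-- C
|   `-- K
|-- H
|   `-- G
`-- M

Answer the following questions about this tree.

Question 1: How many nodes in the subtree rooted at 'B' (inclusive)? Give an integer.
Answer: 5

Derivation:
Subtree rooted at B contains: A, B, D, J, L
Count = 5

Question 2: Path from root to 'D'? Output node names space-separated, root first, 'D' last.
Answer: E F B A D

Derivation:
Walk down from root: E -> F -> B -> A -> D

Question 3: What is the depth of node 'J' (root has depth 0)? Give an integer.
Answer: 5

Derivation:
Path from root to J: E -> F -> B -> A -> L -> J
Depth = number of edges = 5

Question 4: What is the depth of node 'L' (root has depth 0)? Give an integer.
Path from root to L: E -> F -> B -> A -> L
Depth = number of edges = 4

Answer: 4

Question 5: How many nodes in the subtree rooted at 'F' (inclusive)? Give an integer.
Subtree rooted at F contains: A, B, D, F, J, L
Count = 6

Answer: 6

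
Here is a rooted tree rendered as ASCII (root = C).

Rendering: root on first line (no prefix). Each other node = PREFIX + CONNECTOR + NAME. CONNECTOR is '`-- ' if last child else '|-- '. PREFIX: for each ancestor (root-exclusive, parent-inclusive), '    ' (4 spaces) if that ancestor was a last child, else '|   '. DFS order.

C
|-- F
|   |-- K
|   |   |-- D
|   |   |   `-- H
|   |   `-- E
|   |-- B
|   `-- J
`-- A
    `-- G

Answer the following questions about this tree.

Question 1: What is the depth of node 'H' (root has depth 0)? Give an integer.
Path from root to H: C -> F -> K -> D -> H
Depth = number of edges = 4

Answer: 4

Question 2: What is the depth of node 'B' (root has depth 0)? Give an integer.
Path from root to B: C -> F -> B
Depth = number of edges = 2

Answer: 2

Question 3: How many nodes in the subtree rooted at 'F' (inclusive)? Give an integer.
Subtree rooted at F contains: B, D, E, F, H, J, K
Count = 7

Answer: 7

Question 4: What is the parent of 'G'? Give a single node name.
Scan adjacency: G appears as child of A

Answer: A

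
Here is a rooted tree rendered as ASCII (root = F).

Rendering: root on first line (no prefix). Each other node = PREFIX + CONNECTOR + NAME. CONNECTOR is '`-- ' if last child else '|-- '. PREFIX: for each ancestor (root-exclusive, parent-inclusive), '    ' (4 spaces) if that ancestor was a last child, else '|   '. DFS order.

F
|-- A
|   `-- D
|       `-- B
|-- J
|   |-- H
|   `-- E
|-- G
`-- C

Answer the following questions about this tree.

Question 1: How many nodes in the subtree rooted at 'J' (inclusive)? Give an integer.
Subtree rooted at J contains: E, H, J
Count = 3

Answer: 3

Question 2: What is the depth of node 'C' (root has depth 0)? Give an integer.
Answer: 1

Derivation:
Path from root to C: F -> C
Depth = number of edges = 1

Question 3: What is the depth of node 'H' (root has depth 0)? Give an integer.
Path from root to H: F -> J -> H
Depth = number of edges = 2

Answer: 2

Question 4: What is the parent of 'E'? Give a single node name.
Answer: J

Derivation:
Scan adjacency: E appears as child of J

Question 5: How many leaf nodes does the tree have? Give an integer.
Answer: 5

Derivation:
Leaves (nodes with no children): B, C, E, G, H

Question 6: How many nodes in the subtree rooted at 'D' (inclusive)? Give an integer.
Subtree rooted at D contains: B, D
Count = 2

Answer: 2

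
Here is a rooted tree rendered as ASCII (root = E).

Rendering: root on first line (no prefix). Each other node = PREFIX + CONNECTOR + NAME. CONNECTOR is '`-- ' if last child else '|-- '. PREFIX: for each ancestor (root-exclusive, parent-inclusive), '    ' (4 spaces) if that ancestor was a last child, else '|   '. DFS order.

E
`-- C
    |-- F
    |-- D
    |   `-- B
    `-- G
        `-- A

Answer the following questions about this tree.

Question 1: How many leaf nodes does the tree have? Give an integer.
Leaves (nodes with no children): A, B, F

Answer: 3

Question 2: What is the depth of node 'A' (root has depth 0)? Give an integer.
Path from root to A: E -> C -> G -> A
Depth = number of edges = 3

Answer: 3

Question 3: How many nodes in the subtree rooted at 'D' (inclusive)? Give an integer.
Subtree rooted at D contains: B, D
Count = 2

Answer: 2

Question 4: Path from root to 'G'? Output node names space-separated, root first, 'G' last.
Answer: E C G

Derivation:
Walk down from root: E -> C -> G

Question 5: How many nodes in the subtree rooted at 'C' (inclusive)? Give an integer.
Subtree rooted at C contains: A, B, C, D, F, G
Count = 6

Answer: 6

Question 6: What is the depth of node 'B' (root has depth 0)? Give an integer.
Answer: 3

Derivation:
Path from root to B: E -> C -> D -> B
Depth = number of edges = 3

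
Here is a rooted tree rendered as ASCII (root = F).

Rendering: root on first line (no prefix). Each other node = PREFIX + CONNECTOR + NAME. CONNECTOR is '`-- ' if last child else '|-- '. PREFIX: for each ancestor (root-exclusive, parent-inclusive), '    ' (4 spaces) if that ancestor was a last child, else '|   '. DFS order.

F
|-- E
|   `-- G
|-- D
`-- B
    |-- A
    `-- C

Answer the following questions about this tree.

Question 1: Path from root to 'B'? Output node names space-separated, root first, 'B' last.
Walk down from root: F -> B

Answer: F B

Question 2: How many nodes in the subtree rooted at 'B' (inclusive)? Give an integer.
Answer: 3

Derivation:
Subtree rooted at B contains: A, B, C
Count = 3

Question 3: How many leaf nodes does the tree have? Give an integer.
Leaves (nodes with no children): A, C, D, G

Answer: 4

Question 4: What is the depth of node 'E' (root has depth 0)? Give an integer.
Path from root to E: F -> E
Depth = number of edges = 1

Answer: 1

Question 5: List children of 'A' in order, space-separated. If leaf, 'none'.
Answer: none

Derivation:
Node A's children (from adjacency): (leaf)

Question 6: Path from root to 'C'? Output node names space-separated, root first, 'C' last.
Walk down from root: F -> B -> C

Answer: F B C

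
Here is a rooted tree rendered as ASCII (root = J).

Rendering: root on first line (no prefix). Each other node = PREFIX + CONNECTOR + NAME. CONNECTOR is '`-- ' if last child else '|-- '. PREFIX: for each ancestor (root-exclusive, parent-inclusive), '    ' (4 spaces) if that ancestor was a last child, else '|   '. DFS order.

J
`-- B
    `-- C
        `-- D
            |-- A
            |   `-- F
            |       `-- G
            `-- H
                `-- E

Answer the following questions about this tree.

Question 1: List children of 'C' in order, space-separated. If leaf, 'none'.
Answer: D

Derivation:
Node C's children (from adjacency): D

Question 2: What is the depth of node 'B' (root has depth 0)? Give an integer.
Path from root to B: J -> B
Depth = number of edges = 1

Answer: 1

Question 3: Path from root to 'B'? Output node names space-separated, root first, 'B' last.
Answer: J B

Derivation:
Walk down from root: J -> B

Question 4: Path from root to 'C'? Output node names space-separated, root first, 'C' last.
Answer: J B C

Derivation:
Walk down from root: J -> B -> C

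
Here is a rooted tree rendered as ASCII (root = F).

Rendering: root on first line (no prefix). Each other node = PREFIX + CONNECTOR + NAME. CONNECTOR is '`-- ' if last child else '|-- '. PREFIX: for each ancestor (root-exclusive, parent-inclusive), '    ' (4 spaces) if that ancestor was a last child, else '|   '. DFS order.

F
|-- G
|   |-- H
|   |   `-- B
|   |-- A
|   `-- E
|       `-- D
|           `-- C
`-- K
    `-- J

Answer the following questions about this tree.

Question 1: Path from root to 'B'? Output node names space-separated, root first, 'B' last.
Walk down from root: F -> G -> H -> B

Answer: F G H B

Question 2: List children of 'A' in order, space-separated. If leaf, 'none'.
Node A's children (from adjacency): (leaf)

Answer: none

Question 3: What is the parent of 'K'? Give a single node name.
Scan adjacency: K appears as child of F

Answer: F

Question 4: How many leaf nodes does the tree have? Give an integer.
Answer: 4

Derivation:
Leaves (nodes with no children): A, B, C, J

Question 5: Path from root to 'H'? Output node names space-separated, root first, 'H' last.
Answer: F G H

Derivation:
Walk down from root: F -> G -> H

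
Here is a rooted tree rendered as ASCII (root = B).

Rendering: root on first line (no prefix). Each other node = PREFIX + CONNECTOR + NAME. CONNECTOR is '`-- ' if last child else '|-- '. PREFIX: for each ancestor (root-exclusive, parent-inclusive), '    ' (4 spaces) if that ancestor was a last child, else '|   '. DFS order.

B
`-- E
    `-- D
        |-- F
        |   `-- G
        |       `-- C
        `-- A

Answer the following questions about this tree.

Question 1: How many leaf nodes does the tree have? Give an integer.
Leaves (nodes with no children): A, C

Answer: 2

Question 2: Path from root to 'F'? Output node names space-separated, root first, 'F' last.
Walk down from root: B -> E -> D -> F

Answer: B E D F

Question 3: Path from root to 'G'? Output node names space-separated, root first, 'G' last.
Answer: B E D F G

Derivation:
Walk down from root: B -> E -> D -> F -> G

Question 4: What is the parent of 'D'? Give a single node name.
Answer: E

Derivation:
Scan adjacency: D appears as child of E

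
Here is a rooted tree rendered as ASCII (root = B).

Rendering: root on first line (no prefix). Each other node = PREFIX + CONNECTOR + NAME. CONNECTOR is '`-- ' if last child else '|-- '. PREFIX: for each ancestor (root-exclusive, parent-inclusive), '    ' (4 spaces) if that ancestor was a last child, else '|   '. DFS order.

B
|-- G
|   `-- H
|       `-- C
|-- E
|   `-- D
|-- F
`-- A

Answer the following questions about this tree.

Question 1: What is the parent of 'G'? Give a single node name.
Answer: B

Derivation:
Scan adjacency: G appears as child of B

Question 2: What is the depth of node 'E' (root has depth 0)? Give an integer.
Path from root to E: B -> E
Depth = number of edges = 1

Answer: 1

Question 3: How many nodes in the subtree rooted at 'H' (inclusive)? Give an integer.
Subtree rooted at H contains: C, H
Count = 2

Answer: 2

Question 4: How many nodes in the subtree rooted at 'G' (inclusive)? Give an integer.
Answer: 3

Derivation:
Subtree rooted at G contains: C, G, H
Count = 3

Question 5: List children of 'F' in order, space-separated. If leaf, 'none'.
Node F's children (from adjacency): (leaf)

Answer: none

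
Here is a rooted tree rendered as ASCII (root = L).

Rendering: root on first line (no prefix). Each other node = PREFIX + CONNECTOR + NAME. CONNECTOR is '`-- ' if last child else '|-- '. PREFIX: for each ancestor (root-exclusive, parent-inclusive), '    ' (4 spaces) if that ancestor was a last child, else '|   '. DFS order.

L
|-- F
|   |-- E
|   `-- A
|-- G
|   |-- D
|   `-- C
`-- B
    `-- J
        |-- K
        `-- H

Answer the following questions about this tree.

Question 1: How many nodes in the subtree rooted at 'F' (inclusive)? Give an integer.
Subtree rooted at F contains: A, E, F
Count = 3

Answer: 3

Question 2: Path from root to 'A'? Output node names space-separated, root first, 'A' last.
Answer: L F A

Derivation:
Walk down from root: L -> F -> A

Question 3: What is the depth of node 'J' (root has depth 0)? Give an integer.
Path from root to J: L -> B -> J
Depth = number of edges = 2

Answer: 2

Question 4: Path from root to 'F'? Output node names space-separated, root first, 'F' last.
Answer: L F

Derivation:
Walk down from root: L -> F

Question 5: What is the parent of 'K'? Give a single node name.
Scan adjacency: K appears as child of J

Answer: J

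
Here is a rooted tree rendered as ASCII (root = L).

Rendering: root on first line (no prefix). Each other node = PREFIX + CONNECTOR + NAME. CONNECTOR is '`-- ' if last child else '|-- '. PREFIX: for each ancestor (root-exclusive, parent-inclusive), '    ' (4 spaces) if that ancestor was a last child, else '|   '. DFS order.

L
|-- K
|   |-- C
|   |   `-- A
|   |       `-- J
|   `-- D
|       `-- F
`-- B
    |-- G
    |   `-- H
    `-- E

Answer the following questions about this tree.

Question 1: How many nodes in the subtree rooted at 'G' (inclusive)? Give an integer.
Subtree rooted at G contains: G, H
Count = 2

Answer: 2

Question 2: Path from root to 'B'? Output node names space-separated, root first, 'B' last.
Answer: L B

Derivation:
Walk down from root: L -> B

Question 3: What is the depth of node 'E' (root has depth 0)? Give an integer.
Path from root to E: L -> B -> E
Depth = number of edges = 2

Answer: 2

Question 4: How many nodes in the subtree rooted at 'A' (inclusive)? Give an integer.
Subtree rooted at A contains: A, J
Count = 2

Answer: 2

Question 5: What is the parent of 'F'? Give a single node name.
Answer: D

Derivation:
Scan adjacency: F appears as child of D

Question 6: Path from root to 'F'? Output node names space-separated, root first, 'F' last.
Answer: L K D F

Derivation:
Walk down from root: L -> K -> D -> F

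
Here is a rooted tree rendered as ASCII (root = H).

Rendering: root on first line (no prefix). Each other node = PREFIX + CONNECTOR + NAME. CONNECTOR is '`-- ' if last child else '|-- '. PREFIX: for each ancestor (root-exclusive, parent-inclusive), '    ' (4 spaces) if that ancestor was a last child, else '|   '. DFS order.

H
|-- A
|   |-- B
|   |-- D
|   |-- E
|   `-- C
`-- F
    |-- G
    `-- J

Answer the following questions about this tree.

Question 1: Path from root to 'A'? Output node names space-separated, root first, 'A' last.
Answer: H A

Derivation:
Walk down from root: H -> A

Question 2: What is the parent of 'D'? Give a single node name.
Answer: A

Derivation:
Scan adjacency: D appears as child of A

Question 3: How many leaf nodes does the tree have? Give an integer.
Answer: 6

Derivation:
Leaves (nodes with no children): B, C, D, E, G, J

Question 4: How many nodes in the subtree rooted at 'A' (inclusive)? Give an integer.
Answer: 5

Derivation:
Subtree rooted at A contains: A, B, C, D, E
Count = 5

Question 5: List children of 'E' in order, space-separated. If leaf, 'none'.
Answer: none

Derivation:
Node E's children (from adjacency): (leaf)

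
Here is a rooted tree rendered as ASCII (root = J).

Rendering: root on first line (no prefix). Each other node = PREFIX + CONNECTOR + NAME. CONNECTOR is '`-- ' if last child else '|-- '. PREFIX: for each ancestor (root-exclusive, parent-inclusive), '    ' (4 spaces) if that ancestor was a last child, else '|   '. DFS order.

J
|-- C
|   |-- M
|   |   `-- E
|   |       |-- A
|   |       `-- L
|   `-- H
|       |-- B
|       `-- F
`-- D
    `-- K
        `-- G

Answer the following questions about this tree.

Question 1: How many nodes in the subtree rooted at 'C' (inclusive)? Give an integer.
Answer: 8

Derivation:
Subtree rooted at C contains: A, B, C, E, F, H, L, M
Count = 8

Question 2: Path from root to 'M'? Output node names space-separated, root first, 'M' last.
Answer: J C M

Derivation:
Walk down from root: J -> C -> M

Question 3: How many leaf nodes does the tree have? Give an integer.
Leaves (nodes with no children): A, B, F, G, L

Answer: 5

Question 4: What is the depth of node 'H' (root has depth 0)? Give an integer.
Path from root to H: J -> C -> H
Depth = number of edges = 2

Answer: 2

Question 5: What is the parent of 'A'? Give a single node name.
Scan adjacency: A appears as child of E

Answer: E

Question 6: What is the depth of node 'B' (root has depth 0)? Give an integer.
Answer: 3

Derivation:
Path from root to B: J -> C -> H -> B
Depth = number of edges = 3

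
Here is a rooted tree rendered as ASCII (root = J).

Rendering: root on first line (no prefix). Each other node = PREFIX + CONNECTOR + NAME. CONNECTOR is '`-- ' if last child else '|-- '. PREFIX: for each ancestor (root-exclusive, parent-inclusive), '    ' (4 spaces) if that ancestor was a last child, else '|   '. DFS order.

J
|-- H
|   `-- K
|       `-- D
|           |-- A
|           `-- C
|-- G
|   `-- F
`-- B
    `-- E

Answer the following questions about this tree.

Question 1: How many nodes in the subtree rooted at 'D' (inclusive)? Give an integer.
Subtree rooted at D contains: A, C, D
Count = 3

Answer: 3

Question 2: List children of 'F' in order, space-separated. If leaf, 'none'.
Node F's children (from adjacency): (leaf)

Answer: none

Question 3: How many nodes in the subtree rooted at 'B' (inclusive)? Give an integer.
Answer: 2

Derivation:
Subtree rooted at B contains: B, E
Count = 2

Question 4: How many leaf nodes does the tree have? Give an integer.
Answer: 4

Derivation:
Leaves (nodes with no children): A, C, E, F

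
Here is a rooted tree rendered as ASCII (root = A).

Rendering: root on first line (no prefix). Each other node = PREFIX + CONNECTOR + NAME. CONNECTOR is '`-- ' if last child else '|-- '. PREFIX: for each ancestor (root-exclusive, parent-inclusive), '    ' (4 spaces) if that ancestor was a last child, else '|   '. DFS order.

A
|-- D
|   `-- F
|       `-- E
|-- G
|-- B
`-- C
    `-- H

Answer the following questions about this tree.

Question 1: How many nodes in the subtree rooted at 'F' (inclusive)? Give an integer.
Answer: 2

Derivation:
Subtree rooted at F contains: E, F
Count = 2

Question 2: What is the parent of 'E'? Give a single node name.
Scan adjacency: E appears as child of F

Answer: F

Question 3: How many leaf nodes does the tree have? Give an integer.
Answer: 4

Derivation:
Leaves (nodes with no children): B, E, G, H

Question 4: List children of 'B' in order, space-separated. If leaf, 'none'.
Answer: none

Derivation:
Node B's children (from adjacency): (leaf)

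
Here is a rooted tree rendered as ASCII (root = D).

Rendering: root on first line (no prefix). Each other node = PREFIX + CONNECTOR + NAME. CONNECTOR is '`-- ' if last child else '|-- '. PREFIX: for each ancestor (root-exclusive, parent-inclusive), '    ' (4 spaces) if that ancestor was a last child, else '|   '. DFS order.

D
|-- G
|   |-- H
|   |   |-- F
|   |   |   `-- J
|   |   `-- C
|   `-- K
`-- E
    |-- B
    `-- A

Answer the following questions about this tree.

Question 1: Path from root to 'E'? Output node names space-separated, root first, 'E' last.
Answer: D E

Derivation:
Walk down from root: D -> E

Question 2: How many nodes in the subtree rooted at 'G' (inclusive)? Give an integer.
Answer: 6

Derivation:
Subtree rooted at G contains: C, F, G, H, J, K
Count = 6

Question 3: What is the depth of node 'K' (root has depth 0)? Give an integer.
Answer: 2

Derivation:
Path from root to K: D -> G -> K
Depth = number of edges = 2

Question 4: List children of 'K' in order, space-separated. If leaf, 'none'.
Answer: none

Derivation:
Node K's children (from adjacency): (leaf)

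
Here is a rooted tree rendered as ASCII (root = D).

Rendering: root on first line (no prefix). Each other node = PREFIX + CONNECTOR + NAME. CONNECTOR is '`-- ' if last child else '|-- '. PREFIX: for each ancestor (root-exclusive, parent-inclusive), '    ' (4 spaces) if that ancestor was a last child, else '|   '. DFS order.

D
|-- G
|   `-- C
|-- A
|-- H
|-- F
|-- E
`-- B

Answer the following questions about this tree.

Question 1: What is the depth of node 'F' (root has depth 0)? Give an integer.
Path from root to F: D -> F
Depth = number of edges = 1

Answer: 1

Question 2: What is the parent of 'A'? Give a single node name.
Answer: D

Derivation:
Scan adjacency: A appears as child of D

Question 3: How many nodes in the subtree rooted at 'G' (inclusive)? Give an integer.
Subtree rooted at G contains: C, G
Count = 2

Answer: 2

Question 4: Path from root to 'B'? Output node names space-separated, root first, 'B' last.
Walk down from root: D -> B

Answer: D B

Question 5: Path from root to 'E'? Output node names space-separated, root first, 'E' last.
Answer: D E

Derivation:
Walk down from root: D -> E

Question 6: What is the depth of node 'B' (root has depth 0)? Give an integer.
Path from root to B: D -> B
Depth = number of edges = 1

Answer: 1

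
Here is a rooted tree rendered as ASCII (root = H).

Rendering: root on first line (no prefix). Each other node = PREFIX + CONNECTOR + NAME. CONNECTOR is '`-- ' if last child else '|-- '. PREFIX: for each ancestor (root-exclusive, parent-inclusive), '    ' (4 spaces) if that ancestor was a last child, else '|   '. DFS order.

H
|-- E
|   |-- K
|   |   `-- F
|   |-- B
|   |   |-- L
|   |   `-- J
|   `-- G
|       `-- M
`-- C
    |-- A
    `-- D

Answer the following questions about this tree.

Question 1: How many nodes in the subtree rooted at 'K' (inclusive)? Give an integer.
Subtree rooted at K contains: F, K
Count = 2

Answer: 2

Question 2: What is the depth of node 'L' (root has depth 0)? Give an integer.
Answer: 3

Derivation:
Path from root to L: H -> E -> B -> L
Depth = number of edges = 3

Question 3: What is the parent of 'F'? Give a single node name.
Answer: K

Derivation:
Scan adjacency: F appears as child of K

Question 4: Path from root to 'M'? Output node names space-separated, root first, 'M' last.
Walk down from root: H -> E -> G -> M

Answer: H E G M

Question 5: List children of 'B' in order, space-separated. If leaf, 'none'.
Answer: L J

Derivation:
Node B's children (from adjacency): L, J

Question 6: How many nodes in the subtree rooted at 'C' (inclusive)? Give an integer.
Answer: 3

Derivation:
Subtree rooted at C contains: A, C, D
Count = 3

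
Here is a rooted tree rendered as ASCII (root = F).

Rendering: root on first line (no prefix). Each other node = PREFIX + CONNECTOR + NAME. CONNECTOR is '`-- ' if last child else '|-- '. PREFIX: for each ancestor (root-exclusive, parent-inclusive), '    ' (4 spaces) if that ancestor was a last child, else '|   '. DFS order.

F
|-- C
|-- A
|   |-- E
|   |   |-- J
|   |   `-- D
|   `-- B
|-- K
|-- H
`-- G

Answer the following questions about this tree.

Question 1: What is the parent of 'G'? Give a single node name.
Scan adjacency: G appears as child of F

Answer: F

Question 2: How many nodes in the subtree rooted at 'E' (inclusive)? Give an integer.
Subtree rooted at E contains: D, E, J
Count = 3

Answer: 3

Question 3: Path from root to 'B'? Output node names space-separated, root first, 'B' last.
Answer: F A B

Derivation:
Walk down from root: F -> A -> B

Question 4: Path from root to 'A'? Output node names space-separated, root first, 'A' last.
Answer: F A

Derivation:
Walk down from root: F -> A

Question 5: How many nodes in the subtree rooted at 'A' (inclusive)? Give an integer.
Subtree rooted at A contains: A, B, D, E, J
Count = 5

Answer: 5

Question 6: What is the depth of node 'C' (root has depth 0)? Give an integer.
Path from root to C: F -> C
Depth = number of edges = 1

Answer: 1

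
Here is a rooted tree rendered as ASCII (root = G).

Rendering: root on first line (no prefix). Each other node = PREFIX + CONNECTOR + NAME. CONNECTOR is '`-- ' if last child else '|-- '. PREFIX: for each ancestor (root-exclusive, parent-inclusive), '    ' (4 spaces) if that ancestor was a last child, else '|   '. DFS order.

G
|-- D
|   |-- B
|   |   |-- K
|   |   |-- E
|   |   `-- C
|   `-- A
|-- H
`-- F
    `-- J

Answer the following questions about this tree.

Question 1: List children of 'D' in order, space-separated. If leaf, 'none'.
Node D's children (from adjacency): B, A

Answer: B A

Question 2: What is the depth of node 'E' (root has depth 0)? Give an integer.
Answer: 3

Derivation:
Path from root to E: G -> D -> B -> E
Depth = number of edges = 3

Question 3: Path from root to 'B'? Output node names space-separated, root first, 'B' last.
Walk down from root: G -> D -> B

Answer: G D B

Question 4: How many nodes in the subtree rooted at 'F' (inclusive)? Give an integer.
Subtree rooted at F contains: F, J
Count = 2

Answer: 2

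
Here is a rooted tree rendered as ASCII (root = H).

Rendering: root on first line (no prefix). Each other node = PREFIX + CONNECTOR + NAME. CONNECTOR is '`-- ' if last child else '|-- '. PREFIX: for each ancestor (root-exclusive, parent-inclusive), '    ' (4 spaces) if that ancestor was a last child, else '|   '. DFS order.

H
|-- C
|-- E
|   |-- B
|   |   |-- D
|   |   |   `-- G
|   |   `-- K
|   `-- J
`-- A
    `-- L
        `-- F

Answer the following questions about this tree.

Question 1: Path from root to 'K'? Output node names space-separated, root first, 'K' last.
Walk down from root: H -> E -> B -> K

Answer: H E B K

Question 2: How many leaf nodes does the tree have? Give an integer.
Answer: 5

Derivation:
Leaves (nodes with no children): C, F, G, J, K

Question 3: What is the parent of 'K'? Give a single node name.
Scan adjacency: K appears as child of B

Answer: B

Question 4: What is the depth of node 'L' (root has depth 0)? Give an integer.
Answer: 2

Derivation:
Path from root to L: H -> A -> L
Depth = number of edges = 2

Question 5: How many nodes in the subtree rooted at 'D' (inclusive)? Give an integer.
Answer: 2

Derivation:
Subtree rooted at D contains: D, G
Count = 2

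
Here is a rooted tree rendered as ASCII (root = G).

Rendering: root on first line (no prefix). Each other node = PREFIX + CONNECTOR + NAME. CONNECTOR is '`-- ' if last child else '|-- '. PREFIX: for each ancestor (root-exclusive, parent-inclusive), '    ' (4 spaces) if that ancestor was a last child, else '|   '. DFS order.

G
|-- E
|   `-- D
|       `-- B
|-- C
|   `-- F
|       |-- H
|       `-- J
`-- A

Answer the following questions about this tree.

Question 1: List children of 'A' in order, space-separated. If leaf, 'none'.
Answer: none

Derivation:
Node A's children (from adjacency): (leaf)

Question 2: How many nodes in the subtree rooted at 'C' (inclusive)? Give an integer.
Subtree rooted at C contains: C, F, H, J
Count = 4

Answer: 4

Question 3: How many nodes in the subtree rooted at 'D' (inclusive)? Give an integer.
Subtree rooted at D contains: B, D
Count = 2

Answer: 2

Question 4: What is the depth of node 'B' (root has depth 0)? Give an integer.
Path from root to B: G -> E -> D -> B
Depth = number of edges = 3

Answer: 3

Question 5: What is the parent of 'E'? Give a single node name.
Scan adjacency: E appears as child of G

Answer: G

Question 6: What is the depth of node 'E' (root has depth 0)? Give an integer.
Answer: 1

Derivation:
Path from root to E: G -> E
Depth = number of edges = 1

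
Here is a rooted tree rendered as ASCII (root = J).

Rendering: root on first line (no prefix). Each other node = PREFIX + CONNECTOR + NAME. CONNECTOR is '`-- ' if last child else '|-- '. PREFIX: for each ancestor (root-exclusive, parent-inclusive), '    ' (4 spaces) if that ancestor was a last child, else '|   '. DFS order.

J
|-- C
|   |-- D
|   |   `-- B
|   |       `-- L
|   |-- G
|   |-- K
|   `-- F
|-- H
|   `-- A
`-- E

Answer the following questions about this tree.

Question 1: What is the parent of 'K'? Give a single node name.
Answer: C

Derivation:
Scan adjacency: K appears as child of C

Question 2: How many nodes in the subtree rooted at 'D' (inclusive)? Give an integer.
Answer: 3

Derivation:
Subtree rooted at D contains: B, D, L
Count = 3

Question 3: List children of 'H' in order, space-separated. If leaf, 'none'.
Answer: A

Derivation:
Node H's children (from adjacency): A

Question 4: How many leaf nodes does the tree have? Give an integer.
Leaves (nodes with no children): A, E, F, G, K, L

Answer: 6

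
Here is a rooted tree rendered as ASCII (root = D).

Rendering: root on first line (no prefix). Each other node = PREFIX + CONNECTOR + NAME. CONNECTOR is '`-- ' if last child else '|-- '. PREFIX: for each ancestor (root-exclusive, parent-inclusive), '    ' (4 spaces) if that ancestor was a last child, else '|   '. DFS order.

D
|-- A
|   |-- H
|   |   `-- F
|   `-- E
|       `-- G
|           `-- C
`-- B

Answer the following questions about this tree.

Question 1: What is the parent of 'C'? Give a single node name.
Answer: G

Derivation:
Scan adjacency: C appears as child of G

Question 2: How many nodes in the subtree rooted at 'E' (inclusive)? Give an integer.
Subtree rooted at E contains: C, E, G
Count = 3

Answer: 3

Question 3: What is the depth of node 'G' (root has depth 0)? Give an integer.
Path from root to G: D -> A -> E -> G
Depth = number of edges = 3

Answer: 3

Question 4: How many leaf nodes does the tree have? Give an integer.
Leaves (nodes with no children): B, C, F

Answer: 3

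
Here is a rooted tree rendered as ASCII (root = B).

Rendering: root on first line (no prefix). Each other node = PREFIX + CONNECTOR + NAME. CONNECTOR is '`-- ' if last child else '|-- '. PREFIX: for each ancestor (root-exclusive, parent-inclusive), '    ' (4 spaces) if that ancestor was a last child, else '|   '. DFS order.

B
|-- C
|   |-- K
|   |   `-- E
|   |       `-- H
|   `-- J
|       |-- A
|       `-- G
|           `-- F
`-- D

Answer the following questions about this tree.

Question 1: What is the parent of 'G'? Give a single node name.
Scan adjacency: G appears as child of J

Answer: J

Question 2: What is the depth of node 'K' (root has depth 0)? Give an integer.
Answer: 2

Derivation:
Path from root to K: B -> C -> K
Depth = number of edges = 2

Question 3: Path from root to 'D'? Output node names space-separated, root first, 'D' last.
Walk down from root: B -> D

Answer: B D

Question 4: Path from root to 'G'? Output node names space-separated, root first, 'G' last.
Answer: B C J G

Derivation:
Walk down from root: B -> C -> J -> G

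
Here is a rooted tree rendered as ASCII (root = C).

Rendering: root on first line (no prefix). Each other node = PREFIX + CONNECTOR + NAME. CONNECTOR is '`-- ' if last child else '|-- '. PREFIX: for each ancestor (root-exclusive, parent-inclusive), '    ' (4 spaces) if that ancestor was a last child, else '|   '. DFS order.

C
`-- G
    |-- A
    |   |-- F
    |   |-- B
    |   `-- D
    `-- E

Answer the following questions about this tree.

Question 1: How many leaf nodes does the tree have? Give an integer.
Answer: 4

Derivation:
Leaves (nodes with no children): B, D, E, F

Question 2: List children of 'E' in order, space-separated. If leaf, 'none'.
Node E's children (from adjacency): (leaf)

Answer: none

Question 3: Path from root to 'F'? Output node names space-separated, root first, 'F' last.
Walk down from root: C -> G -> A -> F

Answer: C G A F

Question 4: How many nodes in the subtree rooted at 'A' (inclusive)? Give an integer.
Subtree rooted at A contains: A, B, D, F
Count = 4

Answer: 4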